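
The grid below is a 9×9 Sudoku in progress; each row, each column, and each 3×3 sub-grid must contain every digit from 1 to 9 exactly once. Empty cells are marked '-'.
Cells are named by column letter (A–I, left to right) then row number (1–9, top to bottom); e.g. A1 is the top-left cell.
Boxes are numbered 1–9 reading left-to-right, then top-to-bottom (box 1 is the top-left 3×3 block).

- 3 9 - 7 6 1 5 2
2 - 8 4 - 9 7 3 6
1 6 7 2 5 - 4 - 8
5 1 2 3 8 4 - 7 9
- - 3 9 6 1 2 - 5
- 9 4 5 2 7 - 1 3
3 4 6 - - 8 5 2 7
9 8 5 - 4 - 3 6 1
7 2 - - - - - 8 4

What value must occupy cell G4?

Row 4 already contains {1, 2, 3, 4, 5, 7, 8, 9}.
Column G already contains {1, 2, 3, 4, 5, 7}.
Its 3×3 block (box 6) already contains {1, 2, 3, 5, 7, 9}.
The only value from 1–9 not eliminated is 6, so G4 = 6.

6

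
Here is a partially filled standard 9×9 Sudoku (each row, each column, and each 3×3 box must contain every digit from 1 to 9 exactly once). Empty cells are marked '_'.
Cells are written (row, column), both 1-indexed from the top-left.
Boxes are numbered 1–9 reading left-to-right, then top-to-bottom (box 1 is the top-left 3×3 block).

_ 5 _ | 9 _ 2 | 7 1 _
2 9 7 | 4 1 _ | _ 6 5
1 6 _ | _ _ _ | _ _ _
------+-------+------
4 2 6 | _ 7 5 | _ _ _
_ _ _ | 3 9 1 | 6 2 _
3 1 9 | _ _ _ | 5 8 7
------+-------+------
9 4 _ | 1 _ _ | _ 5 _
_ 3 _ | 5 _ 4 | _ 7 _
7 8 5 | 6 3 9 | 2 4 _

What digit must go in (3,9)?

Cell (3,9) itself could take any of {2, 3, 4, 8, 9} by direct elimination.
Consider where 2 can go in column 9.
(1,9) is out (row 1 already has a 2). (4,9) is out (row 4 already has a 2). (5,9) is out (row 5 already has a 2). (7,9) is out (box 9 already has a 2). The remaining empty cells in column 9 are similarly blocked.
So the only cell in column 9 that can hold 2 is (3,9).
Therefore (3,9) = 2.

2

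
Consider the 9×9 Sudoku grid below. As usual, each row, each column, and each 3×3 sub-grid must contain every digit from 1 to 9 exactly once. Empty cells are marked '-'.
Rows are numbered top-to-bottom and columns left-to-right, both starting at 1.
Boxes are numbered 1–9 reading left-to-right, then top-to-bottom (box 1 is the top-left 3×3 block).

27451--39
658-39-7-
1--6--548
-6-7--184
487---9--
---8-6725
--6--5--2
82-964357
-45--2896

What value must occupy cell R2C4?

Cell R2C4 itself could take any of {2, 4} by direct elimination.
Consider where 4 can go in column 4.
R5C4 is out (row 5 already has a 4).
R7C4 is out (box 8 already has a 4).
R9C4 is out (row 9 already has a 4).
So the only cell in column 4 that can hold 4 is R2C4.
Therefore R2C4 = 4.

4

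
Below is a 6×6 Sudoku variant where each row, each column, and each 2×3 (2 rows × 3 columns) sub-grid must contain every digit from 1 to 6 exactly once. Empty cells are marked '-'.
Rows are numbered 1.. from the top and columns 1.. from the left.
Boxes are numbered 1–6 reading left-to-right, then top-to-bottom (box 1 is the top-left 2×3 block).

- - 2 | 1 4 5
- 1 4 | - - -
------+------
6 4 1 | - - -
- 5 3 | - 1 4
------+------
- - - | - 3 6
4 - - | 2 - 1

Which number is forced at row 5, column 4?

4

Cell row 5, column 4 itself could take any of {4, 5} by direct elimination.
Consider where 4 can go in column 4.
row 2, column 4 is out (row 2 already has a 4).
row 3, column 4 is out (row 3 already has a 4).
row 4, column 4 is out (row 4 already has a 4).
So the only cell in column 4 that can hold 4 is row 5, column 4.
Therefore row 5, column 4 = 4.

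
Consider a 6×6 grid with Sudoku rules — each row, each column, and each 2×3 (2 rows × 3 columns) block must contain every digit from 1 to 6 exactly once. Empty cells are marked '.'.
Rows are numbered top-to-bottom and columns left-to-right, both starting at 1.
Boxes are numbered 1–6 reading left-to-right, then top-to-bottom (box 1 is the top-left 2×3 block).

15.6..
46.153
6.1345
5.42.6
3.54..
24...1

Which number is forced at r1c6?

4

Cell r1c6 itself could take any of {2, 4} by direct elimination.
Consider where 4 can go in box 2.
r1c5 is out (column 5 already has a 4).
So the only cell in box 2 that can hold 4 is r1c6.
Therefore r1c6 = 4.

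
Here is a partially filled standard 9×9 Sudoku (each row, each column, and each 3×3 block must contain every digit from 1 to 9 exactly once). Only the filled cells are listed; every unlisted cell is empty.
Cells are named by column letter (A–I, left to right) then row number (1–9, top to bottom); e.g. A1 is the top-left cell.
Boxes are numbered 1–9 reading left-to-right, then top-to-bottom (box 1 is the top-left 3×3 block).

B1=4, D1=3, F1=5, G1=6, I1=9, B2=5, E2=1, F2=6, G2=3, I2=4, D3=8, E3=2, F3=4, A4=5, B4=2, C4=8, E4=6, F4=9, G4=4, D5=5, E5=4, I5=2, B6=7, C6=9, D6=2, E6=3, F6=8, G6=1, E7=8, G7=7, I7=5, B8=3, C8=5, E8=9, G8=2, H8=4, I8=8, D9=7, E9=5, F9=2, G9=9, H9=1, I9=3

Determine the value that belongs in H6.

Cell H6 itself could take any of {5, 6} by direct elimination.
Consider where 5 can go in row 6.
A6 is out (column A already has a 5).
I6 is out (column I already has a 5).
So the only cell in row 6 that can hold 5 is H6.
Therefore H6 = 5.

5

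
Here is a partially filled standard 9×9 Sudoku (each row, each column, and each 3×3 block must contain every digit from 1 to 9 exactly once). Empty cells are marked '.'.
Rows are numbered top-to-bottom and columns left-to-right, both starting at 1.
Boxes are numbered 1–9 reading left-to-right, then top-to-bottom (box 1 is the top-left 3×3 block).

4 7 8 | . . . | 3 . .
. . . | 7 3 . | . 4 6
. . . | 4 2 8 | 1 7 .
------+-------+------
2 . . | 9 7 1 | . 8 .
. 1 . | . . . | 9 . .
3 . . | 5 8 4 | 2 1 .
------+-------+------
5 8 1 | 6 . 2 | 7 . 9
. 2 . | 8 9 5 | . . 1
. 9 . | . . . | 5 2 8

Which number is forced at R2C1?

1

Cell R2C1 itself could take any of {1, 9} by direct elimination.
Consider where 1 can go in column 1.
R3C1 is out (row 3 already has a 1).
R5C1 is out (row 5 already has a 1).
R8C1 is out (row 8 already has a 1).
R9C1 is out (box 7 already has a 1).
So the only cell in column 1 that can hold 1 is R2C1.
Therefore R2C1 = 1.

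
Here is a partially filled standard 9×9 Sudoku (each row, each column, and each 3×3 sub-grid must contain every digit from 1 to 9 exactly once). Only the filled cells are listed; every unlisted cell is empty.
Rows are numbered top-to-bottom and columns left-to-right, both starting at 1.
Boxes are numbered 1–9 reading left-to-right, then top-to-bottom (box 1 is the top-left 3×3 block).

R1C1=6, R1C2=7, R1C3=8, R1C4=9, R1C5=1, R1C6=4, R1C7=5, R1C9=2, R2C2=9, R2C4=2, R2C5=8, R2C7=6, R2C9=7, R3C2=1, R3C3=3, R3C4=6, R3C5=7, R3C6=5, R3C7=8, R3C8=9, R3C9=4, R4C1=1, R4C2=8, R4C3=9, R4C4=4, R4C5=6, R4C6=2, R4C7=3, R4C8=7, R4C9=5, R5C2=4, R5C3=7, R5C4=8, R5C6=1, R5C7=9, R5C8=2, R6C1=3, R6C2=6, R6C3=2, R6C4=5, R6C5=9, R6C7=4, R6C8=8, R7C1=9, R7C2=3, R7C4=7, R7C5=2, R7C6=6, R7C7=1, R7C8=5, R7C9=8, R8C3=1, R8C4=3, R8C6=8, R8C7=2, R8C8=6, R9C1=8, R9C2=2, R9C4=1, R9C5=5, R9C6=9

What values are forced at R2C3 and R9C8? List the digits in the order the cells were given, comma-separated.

5,4

For R2C3:
  Consider where 5 can go in column 3.
  R7C3 is out (row 7 already has a 5).
  R9C3 is out (row 9 already has a 5).
  So the only cell in column 3 that can hold 5 is R2C3.
  So R2C3 = 5.
For R9C8:
  Consider where 4 can go in column 8.
  R1C8 is out (row 1 already has a 4).
  R2C8 is out (box 3 already has a 4).
  So the only cell in column 8 that can hold 4 is R9C8.
  So R9C8 = 4.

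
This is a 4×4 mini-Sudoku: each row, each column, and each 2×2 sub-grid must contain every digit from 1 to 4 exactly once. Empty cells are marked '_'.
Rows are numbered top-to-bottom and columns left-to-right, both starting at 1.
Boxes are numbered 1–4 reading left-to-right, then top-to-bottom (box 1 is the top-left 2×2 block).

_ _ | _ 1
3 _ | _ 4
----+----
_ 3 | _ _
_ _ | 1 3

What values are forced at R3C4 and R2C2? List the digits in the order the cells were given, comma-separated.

For R3C4:
  Row 3 already contains {3}.
  Column 4 already contains {1, 3, 4}.
  Its 2×2 block (box 4) already contains {1, 3}.
  The only value from 1–4 not eliminated is 2, so R3C4 = 2.
For R2C2:
  Consider where 1 can go in box 1.
  R1C1 is out (row 1 already has a 1).
  R1C2 is out (row 1 already has a 1).
  So the only cell in box 1 that can hold 1 is R2C2.
  So R2C2 = 1.

2,1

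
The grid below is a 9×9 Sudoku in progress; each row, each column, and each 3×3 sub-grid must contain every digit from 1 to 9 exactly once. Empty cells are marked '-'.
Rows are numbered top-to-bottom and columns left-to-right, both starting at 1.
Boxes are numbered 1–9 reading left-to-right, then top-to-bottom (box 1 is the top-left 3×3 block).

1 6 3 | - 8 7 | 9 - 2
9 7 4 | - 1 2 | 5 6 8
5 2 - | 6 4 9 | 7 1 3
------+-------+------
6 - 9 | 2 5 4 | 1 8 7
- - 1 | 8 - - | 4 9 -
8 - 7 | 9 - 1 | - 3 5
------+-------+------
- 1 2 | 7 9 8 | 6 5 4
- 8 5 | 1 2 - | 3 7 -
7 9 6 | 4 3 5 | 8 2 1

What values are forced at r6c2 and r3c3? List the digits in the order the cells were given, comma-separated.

4,8

For r6c2:
  Row 6 already contains {1, 3, 5, 7, 8, 9}.
  Column 2 already contains {1, 2, 6, 7, 8, 9}.
  Its 3×3 block (box 4) already contains {1, 6, 7, 8, 9}.
  The only value from 1–9 not eliminated is 4, so r6c2 = 4.
For r3c3:
  Row 3 already contains {1, 2, 3, 4, 5, 6, 7, 9}.
  Column 3 already contains {1, 2, 3, 4, 5, 6, 7, 9}.
  Its 3×3 block (box 1) already contains {1, 2, 3, 4, 5, 6, 7, 9}.
  The only value from 1–9 not eliminated is 8, so r3c3 = 8.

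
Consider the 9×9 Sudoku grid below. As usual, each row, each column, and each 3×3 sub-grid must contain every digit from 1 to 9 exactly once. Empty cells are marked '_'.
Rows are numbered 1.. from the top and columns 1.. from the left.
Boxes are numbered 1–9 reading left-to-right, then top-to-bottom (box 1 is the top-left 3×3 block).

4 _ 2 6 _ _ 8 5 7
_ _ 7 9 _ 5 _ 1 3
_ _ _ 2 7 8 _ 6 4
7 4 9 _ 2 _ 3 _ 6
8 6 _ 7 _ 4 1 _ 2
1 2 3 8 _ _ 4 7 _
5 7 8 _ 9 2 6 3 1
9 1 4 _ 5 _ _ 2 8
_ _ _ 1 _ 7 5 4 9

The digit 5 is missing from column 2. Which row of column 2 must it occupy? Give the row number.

3

Consider where 5 can go in column 2.
row 1, column 2 is out (row 1 already has a 5).
row 2, column 2 is out (row 2 already has a 5).
row 9, column 2 is out (row 9 already has a 5).
So the only cell in column 2 that can hold 5 is row 3, column 2.
That is row 3.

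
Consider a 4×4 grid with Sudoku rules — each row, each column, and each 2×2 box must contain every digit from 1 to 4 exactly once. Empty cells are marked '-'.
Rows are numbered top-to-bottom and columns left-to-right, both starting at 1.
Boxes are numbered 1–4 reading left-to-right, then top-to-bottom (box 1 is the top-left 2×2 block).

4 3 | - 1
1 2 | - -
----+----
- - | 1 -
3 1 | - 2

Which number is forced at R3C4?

3

Cell R3C4 itself could take any of {3, 4} by direct elimination.
Consider where 3 can go in box 4.
R4C3 is out (row 4 already has a 3).
So the only cell in box 4 that can hold 3 is R3C4.
Therefore R3C4 = 3.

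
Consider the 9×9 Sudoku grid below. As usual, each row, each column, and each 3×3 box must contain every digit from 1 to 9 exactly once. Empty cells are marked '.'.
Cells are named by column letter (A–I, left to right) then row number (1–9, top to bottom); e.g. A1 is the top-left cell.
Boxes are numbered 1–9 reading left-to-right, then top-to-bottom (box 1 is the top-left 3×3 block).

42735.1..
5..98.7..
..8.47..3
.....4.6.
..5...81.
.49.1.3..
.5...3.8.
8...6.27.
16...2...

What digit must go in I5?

4

Cell I5 itself could take any of {2, 4, 7, 9} by direct elimination.
Consider where 4 can go in row 5.
A5 is out (column A already has a 4).
B5 is out (column B already has a 4).
D5 is out (box 5 already has a 4).
E5 is out (column E already has a 4).
F5 is out (column F already has a 4).
So the only cell in row 5 that can hold 4 is I5.
Therefore I5 = 4.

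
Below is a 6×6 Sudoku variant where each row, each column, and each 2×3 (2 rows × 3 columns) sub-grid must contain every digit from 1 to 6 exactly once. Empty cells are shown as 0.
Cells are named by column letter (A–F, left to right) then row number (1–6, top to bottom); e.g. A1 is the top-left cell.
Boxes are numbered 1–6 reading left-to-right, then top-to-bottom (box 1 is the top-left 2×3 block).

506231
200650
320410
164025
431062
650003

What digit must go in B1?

Row 1 already contains {1, 2, 3, 5, 6}.
Column B already contains {2, 3, 5, 6}.
Its 2×3 block (box 1) already contains {2, 5, 6}.
The only value from 1–6 not eliminated is 4, so B1 = 4.

4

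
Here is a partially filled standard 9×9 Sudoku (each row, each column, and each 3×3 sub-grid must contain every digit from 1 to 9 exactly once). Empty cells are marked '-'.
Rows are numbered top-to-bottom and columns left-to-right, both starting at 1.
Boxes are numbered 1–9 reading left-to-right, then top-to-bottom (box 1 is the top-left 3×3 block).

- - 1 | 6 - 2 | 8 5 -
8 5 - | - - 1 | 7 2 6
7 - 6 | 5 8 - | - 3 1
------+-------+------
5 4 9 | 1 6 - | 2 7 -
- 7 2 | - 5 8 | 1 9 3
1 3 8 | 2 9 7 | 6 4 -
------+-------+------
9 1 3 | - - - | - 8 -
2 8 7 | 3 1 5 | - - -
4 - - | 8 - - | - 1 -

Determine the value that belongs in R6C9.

Row 6 already contains {1, 2, 3, 4, 6, 7, 8, 9}.
Column 9 already contains {1, 3, 6}.
Its 3×3 block (box 6) already contains {1, 2, 3, 4, 6, 7, 9}.
The only value from 1–9 not eliminated is 5, so R6C9 = 5.

5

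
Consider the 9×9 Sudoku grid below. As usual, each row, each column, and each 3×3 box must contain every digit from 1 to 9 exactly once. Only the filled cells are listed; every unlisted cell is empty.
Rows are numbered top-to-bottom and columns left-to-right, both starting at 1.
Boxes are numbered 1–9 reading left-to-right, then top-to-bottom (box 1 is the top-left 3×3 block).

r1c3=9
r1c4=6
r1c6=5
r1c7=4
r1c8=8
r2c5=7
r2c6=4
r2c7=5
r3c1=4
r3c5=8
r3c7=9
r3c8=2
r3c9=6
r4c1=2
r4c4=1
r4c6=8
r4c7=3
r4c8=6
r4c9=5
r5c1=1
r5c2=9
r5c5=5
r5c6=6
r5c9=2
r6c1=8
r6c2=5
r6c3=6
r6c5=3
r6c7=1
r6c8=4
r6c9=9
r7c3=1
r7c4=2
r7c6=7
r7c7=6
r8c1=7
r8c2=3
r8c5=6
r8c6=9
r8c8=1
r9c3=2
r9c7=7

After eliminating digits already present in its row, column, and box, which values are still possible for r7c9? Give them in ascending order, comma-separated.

3,4,8

Row 7 already contains {1, 2, 6, 7}.
Column 9 already contains {2, 5, 6, 9}.
Its 3×3 block (box 9) already contains {1, 6, 7}.
Removing those from 1–9 leaves {3, 4, 8} as the candidates for r7c9.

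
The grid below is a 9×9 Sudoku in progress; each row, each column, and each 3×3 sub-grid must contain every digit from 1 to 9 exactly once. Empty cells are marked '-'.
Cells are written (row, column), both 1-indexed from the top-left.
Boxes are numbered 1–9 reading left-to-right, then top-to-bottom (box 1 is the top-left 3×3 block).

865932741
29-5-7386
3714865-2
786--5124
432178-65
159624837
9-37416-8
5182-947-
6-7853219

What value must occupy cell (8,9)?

Row 8 already contains {1, 2, 4, 5, 7, 8, 9}.
Column 9 already contains {1, 2, 4, 5, 6, 7, 8, 9}.
Its 3×3 block (box 9) already contains {1, 2, 4, 6, 7, 8, 9}.
The only value from 1–9 not eliminated is 3, so (8,9) = 3.

3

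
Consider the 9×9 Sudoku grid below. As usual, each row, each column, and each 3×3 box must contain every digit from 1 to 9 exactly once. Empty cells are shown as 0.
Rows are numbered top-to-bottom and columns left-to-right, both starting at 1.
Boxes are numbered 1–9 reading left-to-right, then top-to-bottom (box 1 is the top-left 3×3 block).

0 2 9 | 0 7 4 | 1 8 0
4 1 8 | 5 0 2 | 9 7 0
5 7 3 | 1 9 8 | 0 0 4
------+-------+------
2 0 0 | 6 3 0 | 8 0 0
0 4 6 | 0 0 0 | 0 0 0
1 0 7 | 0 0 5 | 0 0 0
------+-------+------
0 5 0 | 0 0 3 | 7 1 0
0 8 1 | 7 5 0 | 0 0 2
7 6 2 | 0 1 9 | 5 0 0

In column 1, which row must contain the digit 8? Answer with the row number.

Consider where 8 can go in column 1.
R1C1 is out (row 1 already has a 8).
R7C1 is out (box 7 already has a 8).
R8C1 is out (row 8 already has a 8).
So the only cell in column 1 that can hold 8 is R5C1.
That is row 5.

5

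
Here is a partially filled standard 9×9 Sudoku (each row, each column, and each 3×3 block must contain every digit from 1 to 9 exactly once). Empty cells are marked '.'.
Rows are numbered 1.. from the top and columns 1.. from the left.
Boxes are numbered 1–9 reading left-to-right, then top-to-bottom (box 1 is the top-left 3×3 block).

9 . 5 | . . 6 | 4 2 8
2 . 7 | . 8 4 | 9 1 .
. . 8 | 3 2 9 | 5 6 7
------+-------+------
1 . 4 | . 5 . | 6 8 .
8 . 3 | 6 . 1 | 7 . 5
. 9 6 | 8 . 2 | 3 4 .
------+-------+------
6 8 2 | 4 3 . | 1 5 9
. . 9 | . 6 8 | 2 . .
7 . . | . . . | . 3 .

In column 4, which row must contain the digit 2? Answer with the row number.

Consider where 2 can go in column 4.
row 1, column 4 is out (row 1 already has a 2).
row 2, column 4 is out (row 2 already has a 2).
row 4, column 4 is out (box 5 already has a 2).
row 8, column 4 is out (row 8 already has a 2).
So the only cell in column 4 that can hold 2 is row 9, column 4.
That is row 9.

9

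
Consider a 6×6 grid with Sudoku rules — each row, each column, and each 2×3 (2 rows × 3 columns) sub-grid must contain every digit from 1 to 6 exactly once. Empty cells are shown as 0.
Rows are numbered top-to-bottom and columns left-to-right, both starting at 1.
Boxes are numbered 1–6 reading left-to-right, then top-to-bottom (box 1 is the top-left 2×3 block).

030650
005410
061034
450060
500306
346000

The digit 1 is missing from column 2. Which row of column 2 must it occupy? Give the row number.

Consider where 1 can go in column 2.
R2C2 is out (row 2 already has a 1).
So the only cell in column 2 that can hold 1 is R5C2.
That is row 5.

5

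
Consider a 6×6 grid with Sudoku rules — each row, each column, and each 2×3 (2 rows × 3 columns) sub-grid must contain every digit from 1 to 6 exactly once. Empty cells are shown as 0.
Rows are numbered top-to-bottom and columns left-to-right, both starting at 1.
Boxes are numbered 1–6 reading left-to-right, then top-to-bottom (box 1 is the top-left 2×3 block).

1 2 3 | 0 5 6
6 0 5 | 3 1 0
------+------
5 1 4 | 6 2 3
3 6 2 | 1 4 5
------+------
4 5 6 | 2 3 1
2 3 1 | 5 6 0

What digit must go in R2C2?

Row 2 already contains {1, 3, 5, 6}.
Column 2 already contains {1, 2, 3, 5, 6}.
Its 2×3 block (box 1) already contains {1, 2, 3, 5, 6}.
The only value from 1–6 not eliminated is 4, so R2C2 = 4.

4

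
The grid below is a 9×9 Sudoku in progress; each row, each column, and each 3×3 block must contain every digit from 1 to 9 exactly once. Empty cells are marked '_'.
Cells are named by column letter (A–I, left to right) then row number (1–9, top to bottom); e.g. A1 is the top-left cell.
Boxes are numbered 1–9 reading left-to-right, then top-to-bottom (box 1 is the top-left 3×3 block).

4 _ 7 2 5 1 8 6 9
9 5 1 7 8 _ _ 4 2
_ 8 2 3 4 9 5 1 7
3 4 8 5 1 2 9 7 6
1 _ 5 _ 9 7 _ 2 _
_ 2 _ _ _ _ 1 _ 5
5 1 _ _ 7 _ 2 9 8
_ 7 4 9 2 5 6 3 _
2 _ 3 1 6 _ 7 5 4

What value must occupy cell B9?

9

Row 9 already contains {1, 2, 3, 4, 5, 6, 7}.
Column B already contains {1, 2, 4, 5, 7, 8}.
Its 3×3 block (box 7) already contains {1, 2, 3, 4, 5, 7}.
The only value from 1–9 not eliminated is 9, so B9 = 9.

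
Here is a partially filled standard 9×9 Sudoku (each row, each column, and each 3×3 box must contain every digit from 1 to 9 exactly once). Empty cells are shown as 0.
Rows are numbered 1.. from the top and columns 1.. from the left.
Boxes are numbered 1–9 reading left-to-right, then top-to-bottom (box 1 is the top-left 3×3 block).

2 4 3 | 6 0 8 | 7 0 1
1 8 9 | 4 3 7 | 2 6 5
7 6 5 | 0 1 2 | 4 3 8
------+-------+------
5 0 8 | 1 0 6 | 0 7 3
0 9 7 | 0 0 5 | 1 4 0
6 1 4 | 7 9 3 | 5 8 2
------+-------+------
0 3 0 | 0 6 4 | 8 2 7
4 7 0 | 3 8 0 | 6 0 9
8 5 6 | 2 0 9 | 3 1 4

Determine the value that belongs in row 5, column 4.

Row 5 already contains {1, 4, 5, 7, 9}.
Column 4 already contains {1, 2, 3, 4, 6, 7}.
Its 3×3 block (box 5) already contains {1, 3, 5, 6, 7, 9}.
The only value from 1–9 not eliminated is 8, so row 5, column 4 = 8.

8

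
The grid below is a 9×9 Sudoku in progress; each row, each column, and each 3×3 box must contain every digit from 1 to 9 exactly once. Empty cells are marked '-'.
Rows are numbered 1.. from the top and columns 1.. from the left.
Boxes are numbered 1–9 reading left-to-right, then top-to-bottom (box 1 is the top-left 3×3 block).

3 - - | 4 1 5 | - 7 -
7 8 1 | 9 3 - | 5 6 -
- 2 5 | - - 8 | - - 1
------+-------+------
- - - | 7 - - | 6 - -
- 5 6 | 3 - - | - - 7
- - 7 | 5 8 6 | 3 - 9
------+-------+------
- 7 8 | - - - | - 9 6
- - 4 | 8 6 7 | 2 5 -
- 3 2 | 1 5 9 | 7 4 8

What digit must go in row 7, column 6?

3

Cell row 7, column 6 itself could take any of {2, 3, 4} by direct elimination.
Consider where 3 can go in row 7.
row 7, column 1 is out (column 1 already has a 3).
row 7, column 4 is out (column 4 already has a 3).
row 7, column 5 is out (column 5 already has a 3).
row 7, column 7 is out (column 7 already has a 3).
So the only cell in row 7 that can hold 3 is row 7, column 6.
Therefore row 7, column 6 = 3.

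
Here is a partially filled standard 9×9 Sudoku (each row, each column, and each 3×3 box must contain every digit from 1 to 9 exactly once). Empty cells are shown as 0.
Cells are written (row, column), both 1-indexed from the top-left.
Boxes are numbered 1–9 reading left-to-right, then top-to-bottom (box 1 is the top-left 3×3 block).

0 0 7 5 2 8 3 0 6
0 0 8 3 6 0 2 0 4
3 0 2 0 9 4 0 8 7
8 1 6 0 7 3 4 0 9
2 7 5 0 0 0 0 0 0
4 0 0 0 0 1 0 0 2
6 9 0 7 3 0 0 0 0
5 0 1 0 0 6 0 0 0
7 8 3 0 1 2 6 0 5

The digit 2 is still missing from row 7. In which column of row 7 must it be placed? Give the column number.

Consider where 2 can go in row 7.
(7,3) is out (column 3 already has a 2).
(7,6) is out (column 6 already has a 2).
(7,7) is out (column 7 already has a 2).
(7,9) is out (column 9 already has a 2).
So the only cell in row 7 that can hold 2 is (7,8).
That is column 8.

8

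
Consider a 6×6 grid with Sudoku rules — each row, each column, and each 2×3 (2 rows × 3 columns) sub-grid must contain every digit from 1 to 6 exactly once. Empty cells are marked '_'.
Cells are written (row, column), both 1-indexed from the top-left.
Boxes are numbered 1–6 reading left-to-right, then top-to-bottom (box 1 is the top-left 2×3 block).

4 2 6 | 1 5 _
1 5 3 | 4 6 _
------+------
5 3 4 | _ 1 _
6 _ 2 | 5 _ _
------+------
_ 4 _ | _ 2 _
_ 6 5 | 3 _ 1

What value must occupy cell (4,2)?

Row 4 already contains {2, 5, 6}.
Column 2 already contains {2, 3, 4, 5, 6}.
Its 2×3 block (box 3) already contains {2, 3, 4, 5, 6}.
The only value from 1–6 not eliminated is 1, so (4,2) = 1.

1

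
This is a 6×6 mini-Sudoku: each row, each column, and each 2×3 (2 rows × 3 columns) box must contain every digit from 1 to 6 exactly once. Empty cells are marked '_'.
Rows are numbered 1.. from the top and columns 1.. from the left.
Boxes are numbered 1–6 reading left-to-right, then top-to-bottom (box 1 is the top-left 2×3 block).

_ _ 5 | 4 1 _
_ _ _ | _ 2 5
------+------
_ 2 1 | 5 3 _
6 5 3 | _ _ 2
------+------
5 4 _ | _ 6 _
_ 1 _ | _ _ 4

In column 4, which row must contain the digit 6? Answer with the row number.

Consider where 6 can go in column 4.
row 4, column 4 is out (row 4 already has a 6).
row 5, column 4 is out (row 5 already has a 6).
row 6, column 4 is out (box 6 already has a 6).
So the only cell in column 4 that can hold 6 is row 2, column 4.
That is row 2.

2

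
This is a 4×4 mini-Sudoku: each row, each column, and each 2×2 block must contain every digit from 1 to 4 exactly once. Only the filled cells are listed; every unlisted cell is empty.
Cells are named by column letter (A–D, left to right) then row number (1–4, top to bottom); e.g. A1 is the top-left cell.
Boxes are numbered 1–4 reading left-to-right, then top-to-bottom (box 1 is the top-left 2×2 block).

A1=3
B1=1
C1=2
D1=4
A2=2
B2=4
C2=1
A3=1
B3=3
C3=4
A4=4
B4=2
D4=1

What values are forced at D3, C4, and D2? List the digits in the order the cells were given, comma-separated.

For D3:
  Row 3 already contains {1, 3, 4}.
  Column D already contains {1, 4}.
  Its 2×2 block (box 4) already contains {1, 4}.
  The only value from 1–4 not eliminated is 2, so D3 = 2.
For C4:
  Row 4 already contains {1, 2, 4}.
  Column C already contains {1, 2, 4}.
  Its 2×2 block (box 4) already contains {1, 4}.
  The only value from 1–4 not eliminated is 3, so C4 = 3.
For D2:
  Row 2 already contains {1, 2, 4}.
  Column D already contains {1, 4}.
  Its 2×2 block (box 2) already contains {1, 2, 4}.
  The only value from 1–4 not eliminated is 3, so D2 = 3.

2,3,3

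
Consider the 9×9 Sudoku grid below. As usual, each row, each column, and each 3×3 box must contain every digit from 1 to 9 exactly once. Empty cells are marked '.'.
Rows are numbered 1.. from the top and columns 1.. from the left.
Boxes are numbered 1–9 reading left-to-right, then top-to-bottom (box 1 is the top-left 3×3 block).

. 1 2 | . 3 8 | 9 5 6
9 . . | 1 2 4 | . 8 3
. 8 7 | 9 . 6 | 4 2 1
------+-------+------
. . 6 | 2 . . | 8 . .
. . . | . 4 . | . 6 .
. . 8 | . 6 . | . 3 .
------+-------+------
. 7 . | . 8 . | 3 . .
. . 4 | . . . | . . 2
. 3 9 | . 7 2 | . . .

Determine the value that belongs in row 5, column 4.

8

Cell row 5, column 4 itself could take any of {3, 5, 7, 8} by direct elimination.
Consider where 8 can go in box 5.
row 4, column 5 is out (row 4 already has a 8).
row 4, column 6 is out (row 4 already has a 8).
row 5, column 6 is out (column 6 already has a 8).
row 6, column 4 is out (row 6 already has a 8).
row 6, column 6 is out (row 6 already has a 8).
So the only cell in box 5 that can hold 8 is row 5, column 4.
Therefore row 5, column 4 = 8.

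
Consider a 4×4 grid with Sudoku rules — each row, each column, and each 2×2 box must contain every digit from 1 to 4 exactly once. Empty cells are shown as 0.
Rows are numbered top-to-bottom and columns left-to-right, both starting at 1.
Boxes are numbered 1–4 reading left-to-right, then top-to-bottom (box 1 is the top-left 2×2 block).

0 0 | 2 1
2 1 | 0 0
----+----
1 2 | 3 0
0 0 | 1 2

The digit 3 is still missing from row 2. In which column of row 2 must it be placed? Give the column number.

4

Consider where 3 can go in row 2.
r2c3 is out (column 3 already has a 3).
So the only cell in row 2 that can hold 3 is r2c4.
That is column 4.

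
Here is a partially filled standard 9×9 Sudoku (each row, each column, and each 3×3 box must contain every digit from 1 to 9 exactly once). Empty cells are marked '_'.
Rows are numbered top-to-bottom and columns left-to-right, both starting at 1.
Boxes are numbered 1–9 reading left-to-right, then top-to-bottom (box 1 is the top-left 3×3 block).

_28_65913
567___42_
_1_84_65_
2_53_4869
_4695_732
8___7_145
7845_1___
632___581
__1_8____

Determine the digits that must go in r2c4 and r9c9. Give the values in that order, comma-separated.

1,4

For r2c4:
  Row 2 already contains {2, 4, 5, 6, 7}.
  Column 4 already contains {3, 5, 8, 9}.
  Its 3×3 block (box 2) already contains {4, 5, 6, 8}.
  The only value from 1–9 not eliminated is 1, so r2c4 = 1.
For r9c9:
  Consider where 4 can go in box 9.
  r7c7 is out (row 7 already has a 4).
  r7c8 is out (row 7 already has a 4).
  r7c9 is out (row 7 already has a 4).
  r9c7 is out (column 7 already has a 4).
  r9c8 is out (column 8 already has a 4).
  So the only cell in box 9 that can hold 4 is r9c9.
  So r9c9 = 4.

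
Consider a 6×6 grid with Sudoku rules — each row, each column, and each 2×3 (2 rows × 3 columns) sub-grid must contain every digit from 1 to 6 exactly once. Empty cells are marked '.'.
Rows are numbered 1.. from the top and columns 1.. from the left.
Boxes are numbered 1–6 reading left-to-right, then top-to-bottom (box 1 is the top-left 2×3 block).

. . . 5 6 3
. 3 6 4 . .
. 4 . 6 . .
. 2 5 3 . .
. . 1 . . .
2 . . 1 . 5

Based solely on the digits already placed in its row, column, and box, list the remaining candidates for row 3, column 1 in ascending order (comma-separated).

1,3

Row 3 already contains {4, 6}.
Column 1 already contains {2}.
Its 2×3 block (box 3) already contains {2, 4, 5}.
Removing those from 1–6 leaves {1, 3} as the candidates for row 3, column 1.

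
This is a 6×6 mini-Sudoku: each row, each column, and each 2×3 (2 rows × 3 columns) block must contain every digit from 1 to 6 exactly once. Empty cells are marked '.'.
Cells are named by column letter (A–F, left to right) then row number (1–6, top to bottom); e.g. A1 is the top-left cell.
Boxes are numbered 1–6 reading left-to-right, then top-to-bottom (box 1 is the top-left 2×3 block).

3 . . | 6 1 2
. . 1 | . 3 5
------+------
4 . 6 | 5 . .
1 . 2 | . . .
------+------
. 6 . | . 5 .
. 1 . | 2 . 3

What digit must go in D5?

1

Cell D5 itself could take any of {1, 4} by direct elimination.
Consider where 1 can go in column D.
D2 is out (row 2 already has a 1).
D4 is out (row 4 already has a 1).
So the only cell in column D that can hold 1 is D5.
Therefore D5 = 1.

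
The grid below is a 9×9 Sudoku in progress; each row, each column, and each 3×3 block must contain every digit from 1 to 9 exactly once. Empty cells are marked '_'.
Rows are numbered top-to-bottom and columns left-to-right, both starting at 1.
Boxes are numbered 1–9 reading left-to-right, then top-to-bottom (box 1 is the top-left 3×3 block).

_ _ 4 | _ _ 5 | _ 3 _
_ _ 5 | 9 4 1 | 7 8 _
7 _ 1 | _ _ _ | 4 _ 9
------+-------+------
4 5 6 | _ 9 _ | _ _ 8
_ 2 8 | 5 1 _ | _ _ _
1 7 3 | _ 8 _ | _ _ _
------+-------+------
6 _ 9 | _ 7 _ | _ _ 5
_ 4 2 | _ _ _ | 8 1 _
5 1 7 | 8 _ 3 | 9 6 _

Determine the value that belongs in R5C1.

Row 5 already contains {1, 2, 5, 8}.
Column 1 already contains {1, 4, 5, 6, 7}.
Its 3×3 block (box 4) already contains {1, 2, 3, 4, 5, 6, 7, 8}.
The only value from 1–9 not eliminated is 9, so R5C1 = 9.

9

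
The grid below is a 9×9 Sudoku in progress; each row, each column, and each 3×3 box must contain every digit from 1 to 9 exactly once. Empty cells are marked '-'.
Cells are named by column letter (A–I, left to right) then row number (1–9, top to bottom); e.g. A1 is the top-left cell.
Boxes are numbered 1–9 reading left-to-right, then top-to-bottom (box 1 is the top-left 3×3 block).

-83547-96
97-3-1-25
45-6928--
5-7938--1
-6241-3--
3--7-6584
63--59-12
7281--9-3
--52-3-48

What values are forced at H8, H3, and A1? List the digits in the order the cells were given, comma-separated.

For H8:
  Consider where 5 can go in column H.
  H3 is out (row 3 already has a 5).
  H4 is out (row 4 already has a 5).
  H5 is out (box 6 already has a 5).
  So the only cell in column H that can hold 5 is H8.
  So H8 = 5.
For H3:
  Consider where 3 can go in box 3.
  G1 is out (row 1 already has a 3).
  G2 is out (row 2 already has a 3).
  I3 is out (column I already has a 3).
  So the only cell in box 3 that can hold 3 is H3.
  So H3 = 3.
For A1:
  Consider where 2 can go in column A.
  A5 is out (row 5 already has a 2).
  A9 is out (row 9 already has a 2).
  So the only cell in column A that can hold 2 is A1.
  So A1 = 2.

5,3,2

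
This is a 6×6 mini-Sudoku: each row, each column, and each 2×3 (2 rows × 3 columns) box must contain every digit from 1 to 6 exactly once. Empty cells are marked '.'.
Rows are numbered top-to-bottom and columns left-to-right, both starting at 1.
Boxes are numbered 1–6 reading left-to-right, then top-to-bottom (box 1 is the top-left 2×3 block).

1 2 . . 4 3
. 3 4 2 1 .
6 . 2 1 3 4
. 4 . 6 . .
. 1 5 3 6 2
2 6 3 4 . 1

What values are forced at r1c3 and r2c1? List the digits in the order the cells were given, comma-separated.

6,5

For r1c3:
  Row 1 already contains {1, 2, 3, 4}.
  Column 3 already contains {2, 3, 4, 5}.
  Its 2×3 block (box 1) already contains {1, 2, 3, 4}.
  The only value from 1–6 not eliminated is 6, so r1c3 = 6.
For r2c1:
  Row 2 already contains {1, 2, 3, 4}.
  Column 1 already contains {1, 2, 6}.
  Its 2×3 block (box 1) already contains {1, 2, 3, 4}.
  The only value from 1–6 not eliminated is 5, so r2c1 = 5.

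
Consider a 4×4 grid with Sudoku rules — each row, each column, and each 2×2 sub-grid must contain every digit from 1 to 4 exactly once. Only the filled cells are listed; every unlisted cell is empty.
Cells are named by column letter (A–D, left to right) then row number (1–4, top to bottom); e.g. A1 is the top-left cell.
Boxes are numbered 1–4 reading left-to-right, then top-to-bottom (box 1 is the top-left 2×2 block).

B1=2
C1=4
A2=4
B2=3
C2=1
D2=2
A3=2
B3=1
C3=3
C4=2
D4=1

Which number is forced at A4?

3

Row 4 already contains {1, 2}.
Column A already contains {2, 4}.
Its 2×2 block (box 3) already contains {1, 2}.
The only value from 1–4 not eliminated is 3, so A4 = 3.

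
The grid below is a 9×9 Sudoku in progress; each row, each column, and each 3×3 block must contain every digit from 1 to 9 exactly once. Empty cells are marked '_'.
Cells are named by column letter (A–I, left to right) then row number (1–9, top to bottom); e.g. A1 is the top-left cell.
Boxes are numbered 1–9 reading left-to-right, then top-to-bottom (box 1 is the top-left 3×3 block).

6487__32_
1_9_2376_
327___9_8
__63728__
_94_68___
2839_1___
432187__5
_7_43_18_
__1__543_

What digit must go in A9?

Cell A9 itself could take any of {8, 9} by direct elimination.
Consider where 8 can go in column A.
A4 is out (row 4 already has a 8).
A5 is out (row 5 already has a 8).
A8 is out (row 8 already has a 8).
So the only cell in column A that can hold 8 is A9.
Therefore A9 = 8.

8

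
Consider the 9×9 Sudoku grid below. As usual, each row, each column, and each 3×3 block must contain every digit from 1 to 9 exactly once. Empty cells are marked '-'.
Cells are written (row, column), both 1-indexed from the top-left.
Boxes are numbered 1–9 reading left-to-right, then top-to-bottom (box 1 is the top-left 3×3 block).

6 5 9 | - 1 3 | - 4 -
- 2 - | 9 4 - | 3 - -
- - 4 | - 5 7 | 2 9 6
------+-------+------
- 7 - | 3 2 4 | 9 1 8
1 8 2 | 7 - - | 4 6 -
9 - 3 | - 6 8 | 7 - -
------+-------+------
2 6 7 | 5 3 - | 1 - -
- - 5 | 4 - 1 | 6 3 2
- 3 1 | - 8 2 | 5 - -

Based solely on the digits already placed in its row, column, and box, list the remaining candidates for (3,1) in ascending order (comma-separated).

3,8

Row 3 already contains {2, 4, 5, 6, 7, 9}.
Column 1 already contains {1, 2, 6, 9}.
Its 3×3 block (box 1) already contains {2, 4, 5, 6, 9}.
Removing those from 1–9 leaves {3, 8} as the candidates for (3,1).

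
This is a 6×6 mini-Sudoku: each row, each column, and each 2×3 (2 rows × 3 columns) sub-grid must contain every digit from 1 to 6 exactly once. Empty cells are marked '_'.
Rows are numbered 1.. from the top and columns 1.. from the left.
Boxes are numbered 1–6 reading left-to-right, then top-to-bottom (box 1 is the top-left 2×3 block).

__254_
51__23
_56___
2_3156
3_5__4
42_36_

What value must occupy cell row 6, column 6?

Cell row 6, column 6 itself could take any of {1, 5} by direct elimination.
Consider where 5 can go in box 6.
row 5, column 4 is out (row 5 already has a 5).
row 5, column 5 is out (row 5 already has a 5).
So the only cell in box 6 that can hold 5 is row 6, column 6.
Therefore row 6, column 6 = 5.

5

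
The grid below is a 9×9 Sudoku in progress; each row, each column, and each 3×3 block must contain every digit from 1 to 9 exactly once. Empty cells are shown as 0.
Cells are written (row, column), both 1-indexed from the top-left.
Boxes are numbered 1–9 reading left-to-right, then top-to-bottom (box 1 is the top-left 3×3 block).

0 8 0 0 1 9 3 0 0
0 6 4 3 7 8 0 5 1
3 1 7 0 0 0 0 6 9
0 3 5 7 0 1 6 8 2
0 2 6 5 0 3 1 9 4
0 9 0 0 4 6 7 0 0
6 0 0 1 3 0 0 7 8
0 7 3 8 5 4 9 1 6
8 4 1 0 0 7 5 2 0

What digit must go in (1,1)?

5

Cell (1,1) itself could take any of {2, 5} by direct elimination.
Consider where 5 can go in box 1.
(1,3) is out (column 3 already has a 5).
(2,1) is out (row 2 already has a 5).
So the only cell in box 1 that can hold 5 is (1,1).
Therefore (1,1) = 5.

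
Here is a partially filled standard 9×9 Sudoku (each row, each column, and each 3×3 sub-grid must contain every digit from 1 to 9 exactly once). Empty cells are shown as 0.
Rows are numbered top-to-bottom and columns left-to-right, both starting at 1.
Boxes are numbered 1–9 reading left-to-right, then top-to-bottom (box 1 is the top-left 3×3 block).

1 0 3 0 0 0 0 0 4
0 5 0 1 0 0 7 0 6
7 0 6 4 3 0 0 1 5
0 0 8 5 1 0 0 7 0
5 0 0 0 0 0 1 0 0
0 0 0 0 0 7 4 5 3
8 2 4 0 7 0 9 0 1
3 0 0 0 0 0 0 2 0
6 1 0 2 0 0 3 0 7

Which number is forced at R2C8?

Cell R2C8 itself could take any of {3, 8, 9} by direct elimination.
Consider where 3 can go in row 2.
R2C1 is out (column 1 already has a 3).
R2C3 is out (column 3 already has a 3).
R2C5 is out (column 5 already has a 3).
R2C6 is out (box 2 already has a 3).
So the only cell in row 2 that can hold 3 is R2C8.
Therefore R2C8 = 3.

3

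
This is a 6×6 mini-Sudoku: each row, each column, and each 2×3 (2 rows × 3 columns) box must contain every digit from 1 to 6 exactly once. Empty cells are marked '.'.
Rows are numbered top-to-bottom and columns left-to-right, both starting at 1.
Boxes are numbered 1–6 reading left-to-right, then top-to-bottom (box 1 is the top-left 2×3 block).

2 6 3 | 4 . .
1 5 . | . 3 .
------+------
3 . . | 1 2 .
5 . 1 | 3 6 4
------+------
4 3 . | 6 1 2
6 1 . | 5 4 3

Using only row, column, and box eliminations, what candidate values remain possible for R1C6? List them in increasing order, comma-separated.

1,5

Row 1 already contains {2, 3, 4, 6}.
Column 6 already contains {2, 3, 4}.
Its 2×3 block (box 2) already contains {3, 4}.
Removing those from 1–6 leaves {1, 5} as the candidates for R1C6.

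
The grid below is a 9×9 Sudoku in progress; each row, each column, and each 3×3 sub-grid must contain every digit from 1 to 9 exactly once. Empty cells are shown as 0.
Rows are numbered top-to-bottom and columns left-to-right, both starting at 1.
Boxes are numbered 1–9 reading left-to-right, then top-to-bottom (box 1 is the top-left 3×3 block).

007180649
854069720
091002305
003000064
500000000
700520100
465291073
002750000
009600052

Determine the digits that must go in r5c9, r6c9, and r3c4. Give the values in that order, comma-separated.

7,8,4

For r5c9:
  Consider where 7 can go in box 6.
  r4c7 is out (column 7 already has a 7).
  r5c7 is out (column 7 already has a 7).
  r5c8 is out (column 8 already has a 7).
  r6c8 is out (row 6 already has a 7).
  r6c9 is out (row 6 already has a 7).
  So the only cell in box 6 that can hold 7 is r5c9.
  So r5c9 = 7.
For r6c9:
  Row 6 already contains {1, 2, 5, 7}.
  Column 9 already contains {2, 3, 4, 5, 9}.
  Its 3×3 block (box 6) already contains {1, 4, 6}.
  The only value from 1–9 not eliminated is 8, so r6c9 = 8.
For r3c4:
  Row 3 already contains {1, 2, 3, 5, 9}.
  Column 4 already contains {1, 2, 5, 6, 7}.
  Its 3×3 block (box 2) already contains {1, 2, 6, 8, 9}.
  The only value from 1–9 not eliminated is 4, so r3c4 = 4.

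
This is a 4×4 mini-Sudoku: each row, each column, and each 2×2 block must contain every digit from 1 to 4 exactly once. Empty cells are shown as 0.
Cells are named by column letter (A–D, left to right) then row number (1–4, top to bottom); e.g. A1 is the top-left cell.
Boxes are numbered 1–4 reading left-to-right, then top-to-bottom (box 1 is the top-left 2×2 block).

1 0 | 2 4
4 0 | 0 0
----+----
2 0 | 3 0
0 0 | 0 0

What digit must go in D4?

Cell D4 itself could take any of {1, 2} by direct elimination.
Consider where 2 can go in row 4.
A4 is out (column A already has a 2).
B4 is out (box 3 already has a 2).
C4 is out (column C already has a 2).
So the only cell in row 4 that can hold 2 is D4.
Therefore D4 = 2.

2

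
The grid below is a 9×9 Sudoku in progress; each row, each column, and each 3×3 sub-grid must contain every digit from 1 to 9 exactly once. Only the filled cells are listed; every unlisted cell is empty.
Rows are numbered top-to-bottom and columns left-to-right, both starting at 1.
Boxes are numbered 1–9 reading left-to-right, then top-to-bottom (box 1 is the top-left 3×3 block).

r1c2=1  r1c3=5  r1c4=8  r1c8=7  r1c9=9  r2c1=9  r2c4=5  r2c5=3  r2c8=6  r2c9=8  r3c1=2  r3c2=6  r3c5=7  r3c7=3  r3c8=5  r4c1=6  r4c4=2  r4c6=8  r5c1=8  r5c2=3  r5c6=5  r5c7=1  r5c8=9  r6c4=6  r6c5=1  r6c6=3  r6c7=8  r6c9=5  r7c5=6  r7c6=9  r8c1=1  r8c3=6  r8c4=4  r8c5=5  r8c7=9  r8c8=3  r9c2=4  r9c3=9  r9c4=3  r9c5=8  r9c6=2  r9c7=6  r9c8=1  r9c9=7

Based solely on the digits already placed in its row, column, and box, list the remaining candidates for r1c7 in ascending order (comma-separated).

2,4

Row 1 already contains {1, 5, 7, 8, 9}.
Column 7 already contains {1, 3, 6, 8, 9}.
Its 3×3 block (box 3) already contains {3, 5, 6, 7, 8, 9}.
Removing those from 1–9 leaves {2, 4} as the candidates for r1c7.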